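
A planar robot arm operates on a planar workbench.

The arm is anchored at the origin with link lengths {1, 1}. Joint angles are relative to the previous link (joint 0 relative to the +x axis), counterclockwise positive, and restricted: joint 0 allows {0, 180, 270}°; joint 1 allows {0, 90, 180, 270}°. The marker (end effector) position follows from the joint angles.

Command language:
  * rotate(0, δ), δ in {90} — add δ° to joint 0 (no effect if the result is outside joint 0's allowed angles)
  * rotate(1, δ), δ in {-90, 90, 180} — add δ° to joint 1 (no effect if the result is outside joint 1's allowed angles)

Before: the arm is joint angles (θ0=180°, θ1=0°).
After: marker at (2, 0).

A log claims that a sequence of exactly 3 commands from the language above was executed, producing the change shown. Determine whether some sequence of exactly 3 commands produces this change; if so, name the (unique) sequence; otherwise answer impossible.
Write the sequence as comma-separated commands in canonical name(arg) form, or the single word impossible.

rotate(0, 90), rotate(0, 90), rotate(0, 90)

begin: joint angles (θ0=180°, θ1=0°)
1. rotate(0, 90) → joint angles (θ0=270°, θ1=0°)
2. rotate(0, 90) → joint angles (θ0=0°, θ1=0°)
3. rotate(0, 90) → joint angles (θ0=0°, θ1=0°)
uniquely the one of 64 3-step routes that fits.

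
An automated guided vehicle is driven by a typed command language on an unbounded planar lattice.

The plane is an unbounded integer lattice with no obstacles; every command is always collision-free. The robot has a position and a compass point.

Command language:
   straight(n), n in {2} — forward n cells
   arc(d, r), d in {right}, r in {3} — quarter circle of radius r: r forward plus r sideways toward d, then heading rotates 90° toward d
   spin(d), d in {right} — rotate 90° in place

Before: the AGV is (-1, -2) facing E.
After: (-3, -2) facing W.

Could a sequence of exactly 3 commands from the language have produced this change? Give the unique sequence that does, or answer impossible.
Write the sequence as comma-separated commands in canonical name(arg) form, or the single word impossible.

spin(right), spin(right), straight(2)

key: running straight(2) before spin(right) would end elsewhere — order is forced
from: (-1, -2) facing E
[1] after spin(right): (-1, -2) facing S
[2] after spin(right): (-1, -2) facing W
[3] after straight(2): (-3, -2) facing W
no rival 3-sequence matches.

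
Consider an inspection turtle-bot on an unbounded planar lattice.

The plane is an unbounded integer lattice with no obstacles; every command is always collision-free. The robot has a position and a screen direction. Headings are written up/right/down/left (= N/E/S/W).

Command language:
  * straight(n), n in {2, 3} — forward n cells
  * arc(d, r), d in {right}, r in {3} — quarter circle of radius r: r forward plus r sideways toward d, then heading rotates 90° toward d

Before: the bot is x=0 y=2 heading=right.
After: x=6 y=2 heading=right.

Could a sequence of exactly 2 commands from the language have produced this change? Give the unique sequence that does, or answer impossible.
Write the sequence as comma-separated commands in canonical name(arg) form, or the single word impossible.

key: heading stays E — no command in the sequence turns
t0: x=0 y=2 heading=right
[1] after straight(3): x=3 y=2 heading=right
[2] after straight(3): x=6 y=2 heading=right
no other 2-command option fits: unique.

straight(3), straight(3)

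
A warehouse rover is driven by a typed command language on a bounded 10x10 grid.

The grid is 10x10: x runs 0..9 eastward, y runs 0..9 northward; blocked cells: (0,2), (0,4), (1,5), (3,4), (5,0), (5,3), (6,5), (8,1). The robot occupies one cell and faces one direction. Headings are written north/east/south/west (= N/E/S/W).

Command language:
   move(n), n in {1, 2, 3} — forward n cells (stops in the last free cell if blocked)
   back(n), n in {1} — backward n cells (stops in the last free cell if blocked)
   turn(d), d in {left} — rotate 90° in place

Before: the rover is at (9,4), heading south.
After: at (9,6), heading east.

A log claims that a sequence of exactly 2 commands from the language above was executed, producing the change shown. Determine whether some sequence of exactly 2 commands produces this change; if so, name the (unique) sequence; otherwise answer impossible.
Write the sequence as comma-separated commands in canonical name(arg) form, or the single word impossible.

impossible

checked all 2-command options: none fits.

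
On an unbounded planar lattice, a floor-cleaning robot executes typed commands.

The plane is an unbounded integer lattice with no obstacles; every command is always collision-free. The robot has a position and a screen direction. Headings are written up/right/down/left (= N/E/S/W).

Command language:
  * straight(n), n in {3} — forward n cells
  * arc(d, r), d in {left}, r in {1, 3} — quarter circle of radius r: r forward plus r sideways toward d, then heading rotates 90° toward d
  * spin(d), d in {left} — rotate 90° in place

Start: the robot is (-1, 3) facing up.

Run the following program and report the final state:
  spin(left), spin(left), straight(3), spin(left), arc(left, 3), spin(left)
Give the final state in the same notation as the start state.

(2, 3) facing left

from: (-1, 3) facing up
step 1 (spin(left)): (-1, 3) facing left
step 2 (spin(left)): (-1, 3) facing down
step 3 (straight(3)): (-1, 0) facing down
step 4 (spin(left)): (-1, 0) facing right
step 5 (arc(left, 3)): (2, 3) facing up
step 6 (spin(left)): (2, 3) facing left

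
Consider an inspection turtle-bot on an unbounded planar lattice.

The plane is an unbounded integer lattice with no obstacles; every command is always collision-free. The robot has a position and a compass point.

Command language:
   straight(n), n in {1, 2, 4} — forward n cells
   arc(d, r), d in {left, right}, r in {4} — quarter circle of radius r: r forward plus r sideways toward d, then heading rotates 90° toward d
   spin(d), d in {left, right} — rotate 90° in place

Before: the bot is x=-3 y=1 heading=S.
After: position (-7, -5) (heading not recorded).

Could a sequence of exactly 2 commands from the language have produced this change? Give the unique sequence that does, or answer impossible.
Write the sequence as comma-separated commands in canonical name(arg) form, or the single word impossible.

key: running arc(right, 4) before straight(2) would end elsewhere — order is forced
t0: x=-3 y=1 heading=S
t=1 straight(2) ⇒ x=-3 y=-1 heading=S
t=2 arc(right, 4) ⇒ x=-7 y=-5 heading=W
no other 2-command option fits: unique.

straight(2), arc(right, 4)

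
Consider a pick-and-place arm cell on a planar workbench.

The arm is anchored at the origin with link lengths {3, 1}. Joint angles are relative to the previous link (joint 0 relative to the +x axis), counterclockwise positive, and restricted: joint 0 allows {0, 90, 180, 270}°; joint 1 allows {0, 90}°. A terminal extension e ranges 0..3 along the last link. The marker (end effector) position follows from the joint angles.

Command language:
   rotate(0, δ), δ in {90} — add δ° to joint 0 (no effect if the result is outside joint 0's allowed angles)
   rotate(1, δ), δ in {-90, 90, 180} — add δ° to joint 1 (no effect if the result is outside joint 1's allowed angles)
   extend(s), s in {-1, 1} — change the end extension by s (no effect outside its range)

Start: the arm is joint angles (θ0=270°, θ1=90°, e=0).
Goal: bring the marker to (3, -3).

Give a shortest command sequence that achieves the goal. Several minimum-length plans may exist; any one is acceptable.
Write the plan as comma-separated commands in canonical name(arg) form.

extend(1), extend(1)

begin: joint angles (θ0=270°, θ1=90°, e=0)
[1] after extend(1): joint angles (θ0=270°, θ1=90°, e=1)
[2] after extend(1): joint angles (θ0=270°, θ1=90°, e=2)
no 1-step plan works, so 2 is optimal.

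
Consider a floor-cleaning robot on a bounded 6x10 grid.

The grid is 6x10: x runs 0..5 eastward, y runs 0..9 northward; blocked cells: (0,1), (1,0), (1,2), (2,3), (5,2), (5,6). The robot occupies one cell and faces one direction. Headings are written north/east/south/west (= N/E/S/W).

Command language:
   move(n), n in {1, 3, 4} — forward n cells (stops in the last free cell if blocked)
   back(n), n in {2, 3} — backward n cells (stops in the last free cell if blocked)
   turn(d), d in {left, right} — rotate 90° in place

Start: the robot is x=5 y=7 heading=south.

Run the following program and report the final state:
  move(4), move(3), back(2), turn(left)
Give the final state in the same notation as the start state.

x=5 y=9 heading=east

t0: x=5 y=7 heading=south
[1] after move(4): x=5 y=7 heading=south
[2] after move(3): x=5 y=7 heading=south
[3] after back(2): x=5 y=9 heading=south
[4] after turn(left): x=5 y=9 heading=east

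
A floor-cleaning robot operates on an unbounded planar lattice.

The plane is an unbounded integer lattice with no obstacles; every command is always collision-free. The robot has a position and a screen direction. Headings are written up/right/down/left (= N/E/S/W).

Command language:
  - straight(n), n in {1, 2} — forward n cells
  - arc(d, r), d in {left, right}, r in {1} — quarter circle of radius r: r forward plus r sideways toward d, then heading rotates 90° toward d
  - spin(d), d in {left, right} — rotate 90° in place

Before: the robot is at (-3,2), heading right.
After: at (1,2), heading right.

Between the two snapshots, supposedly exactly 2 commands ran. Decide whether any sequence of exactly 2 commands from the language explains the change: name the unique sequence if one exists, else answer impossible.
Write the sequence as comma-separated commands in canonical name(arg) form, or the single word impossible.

straight(2), straight(2)

key: heading stays E — no command in the sequence turns
t0: at (-3,2), heading right
step 1 (straight(2)): at (-1,2), heading right
step 2 (straight(2)): at (1,2), heading right
uniquely the one of 36 2-step routes that fits.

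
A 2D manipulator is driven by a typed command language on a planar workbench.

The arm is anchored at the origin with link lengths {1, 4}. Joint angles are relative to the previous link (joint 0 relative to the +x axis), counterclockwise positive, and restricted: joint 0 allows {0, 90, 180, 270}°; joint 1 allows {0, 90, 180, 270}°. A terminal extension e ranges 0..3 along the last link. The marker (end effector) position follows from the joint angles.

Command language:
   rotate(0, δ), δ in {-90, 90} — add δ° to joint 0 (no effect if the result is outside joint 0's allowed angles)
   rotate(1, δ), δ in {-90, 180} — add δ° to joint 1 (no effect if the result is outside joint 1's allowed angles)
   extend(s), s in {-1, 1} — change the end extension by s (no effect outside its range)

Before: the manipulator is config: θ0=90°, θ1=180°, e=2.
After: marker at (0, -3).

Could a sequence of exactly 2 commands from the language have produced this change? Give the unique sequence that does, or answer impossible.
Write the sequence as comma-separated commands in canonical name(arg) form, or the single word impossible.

extend(-1), extend(-1)

start: config: θ0=90°, θ1=180°, e=2
[1] after extend(-1): config: θ0=90°, θ1=180°, e=1
[2] after extend(-1): config: θ0=90°, θ1=180°, e=0
no other 2-command option fits: unique.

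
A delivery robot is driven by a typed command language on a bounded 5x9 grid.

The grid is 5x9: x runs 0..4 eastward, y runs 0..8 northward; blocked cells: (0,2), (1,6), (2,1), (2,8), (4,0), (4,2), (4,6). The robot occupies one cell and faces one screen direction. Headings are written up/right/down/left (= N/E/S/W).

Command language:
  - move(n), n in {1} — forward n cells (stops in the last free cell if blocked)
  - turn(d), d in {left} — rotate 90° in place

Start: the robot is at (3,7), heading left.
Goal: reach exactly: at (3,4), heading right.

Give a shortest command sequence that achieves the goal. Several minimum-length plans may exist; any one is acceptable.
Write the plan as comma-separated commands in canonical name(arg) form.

turn(left), move(1), move(1), move(1), turn(left)

begin: at (3,7), heading left
1. turn(left) → at (3,7), heading down
2. move(1) → at (3,6), heading down
3. move(1) → at (3,5), heading down
4. move(1) → at (3,4), heading down
5. turn(left) → at (3,4), heading right
nothing shorter than 5 reaches the goal.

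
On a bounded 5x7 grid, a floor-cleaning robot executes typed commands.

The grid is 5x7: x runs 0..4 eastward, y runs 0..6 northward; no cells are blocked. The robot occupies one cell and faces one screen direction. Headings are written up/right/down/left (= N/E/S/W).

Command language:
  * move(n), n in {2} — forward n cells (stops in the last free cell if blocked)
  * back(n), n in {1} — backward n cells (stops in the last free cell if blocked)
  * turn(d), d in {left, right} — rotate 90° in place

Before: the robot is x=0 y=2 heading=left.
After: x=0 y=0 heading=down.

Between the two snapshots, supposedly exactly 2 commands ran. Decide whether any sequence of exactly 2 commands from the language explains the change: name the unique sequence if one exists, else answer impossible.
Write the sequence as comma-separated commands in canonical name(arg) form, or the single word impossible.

key: cell and facing (now S) both changed — the 2 commands mix motion and turning
initial: x=0 y=2 heading=left
t=1 turn(left) ⇒ x=0 y=2 heading=down
t=2 move(2) ⇒ x=0 y=0 heading=down
no other 2-command option fits: unique.

turn(left), move(2)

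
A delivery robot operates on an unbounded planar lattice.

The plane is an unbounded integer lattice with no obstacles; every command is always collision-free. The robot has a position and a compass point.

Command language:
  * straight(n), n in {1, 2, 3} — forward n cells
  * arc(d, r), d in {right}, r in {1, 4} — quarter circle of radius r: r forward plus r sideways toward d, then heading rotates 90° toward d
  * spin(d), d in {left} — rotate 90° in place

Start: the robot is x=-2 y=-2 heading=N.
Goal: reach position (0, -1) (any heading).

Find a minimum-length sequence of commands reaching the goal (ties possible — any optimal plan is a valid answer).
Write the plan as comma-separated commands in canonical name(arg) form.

arc(right, 1), straight(1)

begin: x=-2 y=-2 heading=N
t=1 arc(right, 1) ⇒ x=-1 y=-1 heading=E
t=2 straight(1) ⇒ x=0 y=-1 heading=E
nothing shorter than 2 reaches the goal.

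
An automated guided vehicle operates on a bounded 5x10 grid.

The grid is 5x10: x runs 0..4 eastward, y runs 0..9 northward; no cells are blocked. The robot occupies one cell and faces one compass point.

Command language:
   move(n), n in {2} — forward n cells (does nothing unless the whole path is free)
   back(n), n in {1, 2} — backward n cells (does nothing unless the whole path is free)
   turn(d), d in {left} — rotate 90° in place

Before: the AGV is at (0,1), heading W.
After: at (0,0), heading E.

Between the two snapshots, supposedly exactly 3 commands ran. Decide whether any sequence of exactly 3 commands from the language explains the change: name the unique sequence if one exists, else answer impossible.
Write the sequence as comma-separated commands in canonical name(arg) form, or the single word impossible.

impossible

all 64 sequences checked — none match.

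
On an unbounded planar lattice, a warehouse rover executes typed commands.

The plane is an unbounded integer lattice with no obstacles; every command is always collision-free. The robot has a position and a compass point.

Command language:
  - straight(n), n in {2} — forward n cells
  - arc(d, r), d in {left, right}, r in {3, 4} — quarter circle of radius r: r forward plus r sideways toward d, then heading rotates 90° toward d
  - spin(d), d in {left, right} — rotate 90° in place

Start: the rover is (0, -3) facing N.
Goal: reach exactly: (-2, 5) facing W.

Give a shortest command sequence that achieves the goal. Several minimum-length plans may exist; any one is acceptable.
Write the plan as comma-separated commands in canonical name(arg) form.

initial: (0, -3) facing N
t=1 spin(right) ⇒ (0, -3) facing E
t=2 arc(left, 4) ⇒ (4, 1) facing N
t=3 arc(left, 4) ⇒ (0, 5) facing W
t=4 straight(2) ⇒ (-2, 5) facing W
no 3-step plan works, so 4 is optimal.

spin(right), arc(left, 4), arc(left, 4), straight(2)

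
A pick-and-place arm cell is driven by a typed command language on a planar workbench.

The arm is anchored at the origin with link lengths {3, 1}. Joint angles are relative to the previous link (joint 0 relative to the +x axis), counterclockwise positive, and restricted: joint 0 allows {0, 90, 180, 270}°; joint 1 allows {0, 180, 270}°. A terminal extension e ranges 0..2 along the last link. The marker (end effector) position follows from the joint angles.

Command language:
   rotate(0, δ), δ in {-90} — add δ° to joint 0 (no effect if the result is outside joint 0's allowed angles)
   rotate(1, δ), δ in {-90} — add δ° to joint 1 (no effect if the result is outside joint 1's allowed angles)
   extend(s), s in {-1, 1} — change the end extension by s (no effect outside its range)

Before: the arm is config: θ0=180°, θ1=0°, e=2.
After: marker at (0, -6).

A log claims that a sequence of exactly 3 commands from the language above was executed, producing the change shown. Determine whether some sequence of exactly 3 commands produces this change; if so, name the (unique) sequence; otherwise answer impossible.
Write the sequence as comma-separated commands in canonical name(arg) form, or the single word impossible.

initial: config: θ0=180°, θ1=0°, e=2
step 1 (rotate(0, -90)): config: θ0=90°, θ1=0°, e=2
step 2 (rotate(0, -90)): config: θ0=0°, θ1=0°, e=2
step 3 (rotate(0, -90)): config: θ0=270°, θ1=0°, e=2
uniquely the one of 64 3-step routes that fits.

rotate(0, -90), rotate(0, -90), rotate(0, -90)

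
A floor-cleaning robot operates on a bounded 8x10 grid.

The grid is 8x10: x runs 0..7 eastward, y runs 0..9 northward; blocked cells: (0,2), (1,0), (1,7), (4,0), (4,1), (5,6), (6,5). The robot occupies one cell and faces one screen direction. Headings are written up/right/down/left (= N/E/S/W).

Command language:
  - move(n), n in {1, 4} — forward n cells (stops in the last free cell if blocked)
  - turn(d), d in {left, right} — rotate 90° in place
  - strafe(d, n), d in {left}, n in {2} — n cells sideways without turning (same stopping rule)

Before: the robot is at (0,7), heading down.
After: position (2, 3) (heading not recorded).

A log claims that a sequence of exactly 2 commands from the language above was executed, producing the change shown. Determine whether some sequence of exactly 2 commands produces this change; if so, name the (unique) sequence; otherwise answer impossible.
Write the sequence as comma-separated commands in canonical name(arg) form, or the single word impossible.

move(4), strafe(left, 2)

key: running strafe(left, 2) before move(4) would end elsewhere — order is forced
from: at (0,7), heading down
[1] after move(4): at (0,3), heading down
[2] after strafe(left, 2): at (2,3), heading down
all 25 alternatives checked — unique.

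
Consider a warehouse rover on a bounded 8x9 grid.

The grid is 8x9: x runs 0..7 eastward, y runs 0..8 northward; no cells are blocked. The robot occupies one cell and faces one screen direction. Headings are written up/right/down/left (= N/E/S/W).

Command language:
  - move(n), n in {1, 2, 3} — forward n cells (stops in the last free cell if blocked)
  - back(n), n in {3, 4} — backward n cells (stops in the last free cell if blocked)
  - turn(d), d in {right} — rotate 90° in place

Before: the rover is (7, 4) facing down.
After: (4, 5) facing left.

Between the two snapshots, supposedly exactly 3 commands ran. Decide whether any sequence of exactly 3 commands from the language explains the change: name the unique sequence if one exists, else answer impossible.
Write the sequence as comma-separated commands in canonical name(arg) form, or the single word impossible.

impossible

checked all 3-command options: none fits.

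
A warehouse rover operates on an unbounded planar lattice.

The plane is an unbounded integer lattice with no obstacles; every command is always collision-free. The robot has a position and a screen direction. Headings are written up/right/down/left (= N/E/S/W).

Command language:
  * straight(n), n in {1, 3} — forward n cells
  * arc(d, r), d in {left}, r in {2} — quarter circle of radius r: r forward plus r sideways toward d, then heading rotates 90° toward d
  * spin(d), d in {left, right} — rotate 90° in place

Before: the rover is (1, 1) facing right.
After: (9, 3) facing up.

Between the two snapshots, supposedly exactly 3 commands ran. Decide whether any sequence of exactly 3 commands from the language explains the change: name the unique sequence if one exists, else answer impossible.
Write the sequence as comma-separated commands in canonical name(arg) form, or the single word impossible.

key: running arc(left, 2) before straight(3) would end elsewhere — order is forced
initial: (1, 1) facing right
step 1 (straight(3)): (4, 1) facing right
step 2 (straight(3)): (7, 1) facing right
step 3 (arc(left, 2)): (9, 3) facing up
no other 3-command option fits: unique.

straight(3), straight(3), arc(left, 2)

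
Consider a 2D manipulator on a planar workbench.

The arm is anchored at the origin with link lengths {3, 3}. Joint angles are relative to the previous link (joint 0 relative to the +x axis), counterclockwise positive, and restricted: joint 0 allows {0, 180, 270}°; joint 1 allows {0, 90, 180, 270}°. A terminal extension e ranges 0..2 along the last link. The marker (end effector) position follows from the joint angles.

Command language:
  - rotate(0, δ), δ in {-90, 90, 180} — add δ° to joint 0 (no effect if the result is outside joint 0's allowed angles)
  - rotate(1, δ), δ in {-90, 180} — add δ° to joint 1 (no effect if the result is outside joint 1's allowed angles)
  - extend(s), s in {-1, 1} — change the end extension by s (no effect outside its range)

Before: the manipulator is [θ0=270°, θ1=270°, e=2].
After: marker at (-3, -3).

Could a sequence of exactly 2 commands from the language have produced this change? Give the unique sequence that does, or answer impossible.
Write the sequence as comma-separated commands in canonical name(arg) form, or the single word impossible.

extend(-1), extend(-1)

begin: [θ0=270°, θ1=270°, e=2]
[1] after extend(-1): [θ0=270°, θ1=270°, e=1]
[2] after extend(-1): [θ0=270°, θ1=270°, e=0]
uniquely the one of 49 2-step routes that fits.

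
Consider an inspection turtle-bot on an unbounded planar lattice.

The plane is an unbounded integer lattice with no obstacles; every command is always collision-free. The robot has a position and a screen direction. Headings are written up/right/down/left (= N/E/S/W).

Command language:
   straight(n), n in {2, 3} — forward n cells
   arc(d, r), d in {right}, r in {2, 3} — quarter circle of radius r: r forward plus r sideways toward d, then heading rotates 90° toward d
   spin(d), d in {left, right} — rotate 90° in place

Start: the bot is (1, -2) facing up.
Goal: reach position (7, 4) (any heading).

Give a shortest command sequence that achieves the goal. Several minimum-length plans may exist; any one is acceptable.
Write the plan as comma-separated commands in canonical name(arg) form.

begin: (1, -2) facing up
1. straight(3) → (1, 1) facing up
2. arc(right, 3) → (4, 4) facing right
3. straight(3) → (7, 4) facing right
minimal: 3 command(s), checked below 3.

straight(3), arc(right, 3), straight(3)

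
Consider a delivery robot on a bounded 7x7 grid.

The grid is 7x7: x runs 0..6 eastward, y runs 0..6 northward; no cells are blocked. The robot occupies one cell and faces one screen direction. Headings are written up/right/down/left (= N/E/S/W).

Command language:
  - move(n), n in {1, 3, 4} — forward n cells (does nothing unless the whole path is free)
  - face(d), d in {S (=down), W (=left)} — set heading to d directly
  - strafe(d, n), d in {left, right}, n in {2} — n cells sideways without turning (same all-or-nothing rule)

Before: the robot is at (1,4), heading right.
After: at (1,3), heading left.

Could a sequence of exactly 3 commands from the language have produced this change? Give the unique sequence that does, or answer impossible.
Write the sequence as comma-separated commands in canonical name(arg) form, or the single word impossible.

key: order matters: swapping face(S) and face(W) lands elsewhere
start: at (1,4), heading right
[1] after face(S): at (1,4), heading down
[2] after move(1): at (1,3), heading down
[3] after face(W): at (1,3), heading left
no other 3-command option fits: unique.

face(S), move(1), face(W)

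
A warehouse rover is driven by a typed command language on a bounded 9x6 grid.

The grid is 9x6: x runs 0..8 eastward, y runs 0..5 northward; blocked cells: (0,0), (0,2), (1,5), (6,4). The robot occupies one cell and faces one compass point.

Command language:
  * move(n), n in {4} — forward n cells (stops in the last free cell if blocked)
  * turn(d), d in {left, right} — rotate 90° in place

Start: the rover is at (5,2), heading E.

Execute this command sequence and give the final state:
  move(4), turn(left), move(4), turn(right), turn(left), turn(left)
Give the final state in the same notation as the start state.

at (8,5), heading W

t0: at (5,2), heading E
t=1 move(4) ⇒ at (8,2), heading E
t=2 turn(left) ⇒ at (8,2), heading N
t=3 move(4) ⇒ at (8,5), heading N
t=4 turn(right) ⇒ at (8,5), heading E
t=5 turn(left) ⇒ at (8,5), heading N
t=6 turn(left) ⇒ at (8,5), heading W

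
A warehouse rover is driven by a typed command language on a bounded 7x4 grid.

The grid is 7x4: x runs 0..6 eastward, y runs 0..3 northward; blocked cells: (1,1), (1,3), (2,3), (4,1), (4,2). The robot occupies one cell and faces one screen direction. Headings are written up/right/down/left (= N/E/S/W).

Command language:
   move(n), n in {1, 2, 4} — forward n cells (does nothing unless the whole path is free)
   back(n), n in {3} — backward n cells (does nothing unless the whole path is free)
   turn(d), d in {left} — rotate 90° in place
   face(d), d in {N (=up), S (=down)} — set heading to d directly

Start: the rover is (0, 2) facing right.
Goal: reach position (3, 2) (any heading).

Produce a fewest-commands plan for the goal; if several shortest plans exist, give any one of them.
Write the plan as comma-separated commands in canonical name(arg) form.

move(1), move(2)

from: (0, 2) facing right
t=1 move(1) ⇒ (1, 2) facing right
t=2 move(2) ⇒ (3, 2) facing right
nothing shorter than 2 reaches the goal.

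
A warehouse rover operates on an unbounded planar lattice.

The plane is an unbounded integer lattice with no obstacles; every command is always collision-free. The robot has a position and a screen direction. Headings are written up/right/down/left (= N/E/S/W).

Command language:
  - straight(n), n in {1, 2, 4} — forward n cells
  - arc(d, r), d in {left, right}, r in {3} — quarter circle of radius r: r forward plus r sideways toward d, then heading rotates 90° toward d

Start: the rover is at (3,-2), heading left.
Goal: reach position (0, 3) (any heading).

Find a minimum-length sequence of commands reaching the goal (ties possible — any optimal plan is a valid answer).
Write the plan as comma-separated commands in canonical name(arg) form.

arc(right, 3), straight(2)

initial: at (3,-2), heading left
step 1 (arc(right, 3)): at (0,1), heading up
step 2 (straight(2)): at (0,3), heading up
nothing shorter than 2 reaches the goal.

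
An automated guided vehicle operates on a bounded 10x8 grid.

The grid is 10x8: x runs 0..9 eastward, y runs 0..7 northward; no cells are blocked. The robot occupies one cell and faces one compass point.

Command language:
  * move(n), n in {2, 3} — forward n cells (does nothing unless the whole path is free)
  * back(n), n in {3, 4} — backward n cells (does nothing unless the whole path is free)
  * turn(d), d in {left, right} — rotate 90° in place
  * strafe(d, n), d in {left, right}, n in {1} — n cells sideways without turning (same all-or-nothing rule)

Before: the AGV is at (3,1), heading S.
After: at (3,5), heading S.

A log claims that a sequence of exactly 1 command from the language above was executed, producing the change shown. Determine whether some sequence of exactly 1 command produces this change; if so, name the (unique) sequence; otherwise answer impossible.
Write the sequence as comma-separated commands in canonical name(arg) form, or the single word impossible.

back(4)

key: still facing S — the one step turns nothing
initial: at (3,1), heading S
t=1 back(4) ⇒ at (3,5), heading S
no rival 1-sequence matches.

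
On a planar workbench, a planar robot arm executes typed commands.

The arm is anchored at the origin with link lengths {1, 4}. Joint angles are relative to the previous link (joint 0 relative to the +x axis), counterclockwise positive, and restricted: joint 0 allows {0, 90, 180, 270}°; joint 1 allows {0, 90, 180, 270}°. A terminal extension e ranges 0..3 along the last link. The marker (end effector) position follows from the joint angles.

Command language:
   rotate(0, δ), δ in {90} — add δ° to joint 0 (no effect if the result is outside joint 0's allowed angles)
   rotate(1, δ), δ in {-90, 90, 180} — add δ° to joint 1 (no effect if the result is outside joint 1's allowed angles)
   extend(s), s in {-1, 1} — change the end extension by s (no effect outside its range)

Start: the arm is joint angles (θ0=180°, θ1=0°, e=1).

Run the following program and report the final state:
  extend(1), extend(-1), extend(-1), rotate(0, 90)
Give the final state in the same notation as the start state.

joint angles (θ0=270°, θ1=0°, e=0)

from: joint angles (θ0=180°, θ1=0°, e=1)
[1] after extend(1): joint angles (θ0=180°, θ1=0°, e=2)
[2] after extend(-1): joint angles (θ0=180°, θ1=0°, e=1)
[3] after extend(-1): joint angles (θ0=180°, θ1=0°, e=0)
[4] after rotate(0, 90): joint angles (θ0=270°, θ1=0°, e=0)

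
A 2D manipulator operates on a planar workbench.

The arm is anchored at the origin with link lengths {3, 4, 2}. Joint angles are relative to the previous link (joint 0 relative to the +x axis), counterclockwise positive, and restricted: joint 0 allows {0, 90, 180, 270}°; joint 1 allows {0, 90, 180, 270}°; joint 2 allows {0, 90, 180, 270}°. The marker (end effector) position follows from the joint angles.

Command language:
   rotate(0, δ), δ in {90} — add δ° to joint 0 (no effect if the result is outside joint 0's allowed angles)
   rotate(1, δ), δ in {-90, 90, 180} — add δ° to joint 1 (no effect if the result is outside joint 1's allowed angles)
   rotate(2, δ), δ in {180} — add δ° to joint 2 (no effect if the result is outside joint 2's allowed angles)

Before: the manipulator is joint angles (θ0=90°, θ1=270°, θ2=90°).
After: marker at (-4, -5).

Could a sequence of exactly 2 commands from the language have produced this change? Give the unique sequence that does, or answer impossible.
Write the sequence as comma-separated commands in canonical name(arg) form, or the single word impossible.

rotate(0, 90), rotate(0, 90)

initial: joint angles (θ0=90°, θ1=270°, θ2=90°)
step 1 (rotate(0, 90)): joint angles (θ0=180°, θ1=270°, θ2=90°)
step 2 (rotate(0, 90)): joint angles (θ0=270°, θ1=270°, θ2=90°)
uniquely the one of 25 2-step routes that fits.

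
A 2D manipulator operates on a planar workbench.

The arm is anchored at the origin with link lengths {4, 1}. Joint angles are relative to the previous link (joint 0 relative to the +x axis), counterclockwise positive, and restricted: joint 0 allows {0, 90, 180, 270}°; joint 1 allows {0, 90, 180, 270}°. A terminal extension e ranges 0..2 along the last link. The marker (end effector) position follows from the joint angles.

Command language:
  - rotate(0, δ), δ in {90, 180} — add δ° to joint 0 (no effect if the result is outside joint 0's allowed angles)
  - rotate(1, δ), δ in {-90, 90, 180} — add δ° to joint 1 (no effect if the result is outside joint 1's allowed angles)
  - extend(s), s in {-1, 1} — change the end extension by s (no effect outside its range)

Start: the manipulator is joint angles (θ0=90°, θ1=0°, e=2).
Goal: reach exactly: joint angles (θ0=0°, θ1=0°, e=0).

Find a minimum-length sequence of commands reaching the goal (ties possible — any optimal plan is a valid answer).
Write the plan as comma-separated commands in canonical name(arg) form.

rotate(0, 90), rotate(0, 180), extend(-1), extend(-1)

initial: joint angles (θ0=90°, θ1=0°, e=2)
[1] after rotate(0, 90): joint angles (θ0=180°, θ1=0°, e=2)
[2] after rotate(0, 180): joint angles (θ0=0°, θ1=0°, e=2)
[3] after extend(-1): joint angles (θ0=0°, θ1=0°, e=1)
[4] after extend(-1): joint angles (θ0=0°, θ1=0°, e=0)
nothing shorter than 4 reaches the goal.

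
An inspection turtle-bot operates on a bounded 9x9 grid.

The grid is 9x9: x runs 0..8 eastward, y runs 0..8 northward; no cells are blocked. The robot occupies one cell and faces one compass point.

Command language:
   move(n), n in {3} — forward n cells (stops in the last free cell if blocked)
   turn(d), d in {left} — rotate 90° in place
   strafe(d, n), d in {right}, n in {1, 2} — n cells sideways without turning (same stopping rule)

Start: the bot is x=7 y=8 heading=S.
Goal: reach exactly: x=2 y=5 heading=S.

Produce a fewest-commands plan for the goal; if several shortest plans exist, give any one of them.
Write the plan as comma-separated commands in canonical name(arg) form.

move(3), strafe(right, 2), strafe(right, 2), strafe(right, 1)

initial: x=7 y=8 heading=S
1. move(3) → x=7 y=5 heading=S
2. strafe(right, 2) → x=5 y=5 heading=S
3. strafe(right, 2) → x=3 y=5 heading=S
4. strafe(right, 1) → x=2 y=5 heading=S
no 3-step plan works, so 4 is optimal.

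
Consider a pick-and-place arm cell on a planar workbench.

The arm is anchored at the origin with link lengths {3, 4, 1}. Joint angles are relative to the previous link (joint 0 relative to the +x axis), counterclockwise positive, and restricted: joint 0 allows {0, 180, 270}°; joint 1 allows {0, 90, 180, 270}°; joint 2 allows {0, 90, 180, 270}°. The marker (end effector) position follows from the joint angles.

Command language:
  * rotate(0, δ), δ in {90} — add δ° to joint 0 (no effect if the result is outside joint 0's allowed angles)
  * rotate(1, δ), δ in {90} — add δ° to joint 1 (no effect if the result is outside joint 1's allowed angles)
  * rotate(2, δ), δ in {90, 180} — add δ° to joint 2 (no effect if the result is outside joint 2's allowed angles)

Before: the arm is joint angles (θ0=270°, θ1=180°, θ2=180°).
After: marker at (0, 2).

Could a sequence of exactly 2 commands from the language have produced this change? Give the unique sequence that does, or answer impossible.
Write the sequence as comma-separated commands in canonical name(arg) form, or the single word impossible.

rotate(2, 90), rotate(2, 90)

from: joint angles (θ0=270°, θ1=180°, θ2=180°)
[1] after rotate(2, 90): joint angles (θ0=270°, θ1=180°, θ2=270°)
[2] after rotate(2, 90): joint angles (θ0=270°, θ1=180°, θ2=0°)
uniquely the one of 16 2-step routes that fits.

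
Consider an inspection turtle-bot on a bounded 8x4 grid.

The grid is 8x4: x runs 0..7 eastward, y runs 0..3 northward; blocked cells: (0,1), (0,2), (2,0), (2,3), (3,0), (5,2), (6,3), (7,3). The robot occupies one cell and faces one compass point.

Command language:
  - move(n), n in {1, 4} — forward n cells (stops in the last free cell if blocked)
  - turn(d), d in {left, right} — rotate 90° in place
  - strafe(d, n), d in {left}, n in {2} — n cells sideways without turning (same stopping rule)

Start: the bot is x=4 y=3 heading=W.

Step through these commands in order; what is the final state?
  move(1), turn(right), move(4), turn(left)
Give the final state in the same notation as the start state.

x=3 y=3 heading=W

start: x=4 y=3 heading=W
step 1 (move(1)): x=3 y=3 heading=W
step 2 (turn(right)): x=3 y=3 heading=N
step 3 (move(4)): x=3 y=3 heading=N
step 4 (turn(left)): x=3 y=3 heading=W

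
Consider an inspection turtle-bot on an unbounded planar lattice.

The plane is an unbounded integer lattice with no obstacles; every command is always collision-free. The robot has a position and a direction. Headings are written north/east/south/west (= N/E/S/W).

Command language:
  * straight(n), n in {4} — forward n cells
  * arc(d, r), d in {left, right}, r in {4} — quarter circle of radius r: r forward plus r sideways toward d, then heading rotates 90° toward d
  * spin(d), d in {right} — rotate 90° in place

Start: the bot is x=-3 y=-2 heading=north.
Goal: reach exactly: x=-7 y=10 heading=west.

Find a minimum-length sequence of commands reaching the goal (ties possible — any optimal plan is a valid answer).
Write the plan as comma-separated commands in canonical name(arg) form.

straight(4), straight(4), arc(left, 4)

begin: x=-3 y=-2 heading=north
t=1 straight(4) ⇒ x=-3 y=2 heading=north
t=2 straight(4) ⇒ x=-3 y=6 heading=north
t=3 arc(left, 4) ⇒ x=-7 y=10 heading=west
nothing shorter than 3 reaches the goal.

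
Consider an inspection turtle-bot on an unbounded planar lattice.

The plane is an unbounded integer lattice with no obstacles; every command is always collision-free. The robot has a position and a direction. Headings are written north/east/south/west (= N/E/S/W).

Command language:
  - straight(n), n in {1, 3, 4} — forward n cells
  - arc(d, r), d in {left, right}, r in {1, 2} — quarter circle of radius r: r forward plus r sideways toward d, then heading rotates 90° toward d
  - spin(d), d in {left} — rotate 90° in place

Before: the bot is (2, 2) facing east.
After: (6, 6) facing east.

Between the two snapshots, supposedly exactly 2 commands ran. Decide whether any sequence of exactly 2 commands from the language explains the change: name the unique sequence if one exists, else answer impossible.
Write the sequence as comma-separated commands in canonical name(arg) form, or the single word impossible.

key: heading stays E — rotations cancel among the 2 commands
begin: (2, 2) facing east
step 1 (arc(left, 2)): (4, 4) facing north
step 2 (arc(right, 2)): (6, 6) facing east
no rival 2-sequence matches.

arc(left, 2), arc(right, 2)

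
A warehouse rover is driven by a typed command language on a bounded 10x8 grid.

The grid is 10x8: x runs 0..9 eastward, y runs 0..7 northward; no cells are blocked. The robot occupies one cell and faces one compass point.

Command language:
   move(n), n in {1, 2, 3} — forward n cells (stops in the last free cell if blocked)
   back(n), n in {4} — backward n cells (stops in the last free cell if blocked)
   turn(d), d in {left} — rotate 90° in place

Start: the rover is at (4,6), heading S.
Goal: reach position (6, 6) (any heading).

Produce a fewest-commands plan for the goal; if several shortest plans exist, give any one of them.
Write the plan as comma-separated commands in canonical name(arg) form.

start: at (4,6), heading S
[1] after turn(left): at (4,6), heading E
[2] after move(2): at (6,6), heading E
no 1-step plan works, so 2 is optimal.

turn(left), move(2)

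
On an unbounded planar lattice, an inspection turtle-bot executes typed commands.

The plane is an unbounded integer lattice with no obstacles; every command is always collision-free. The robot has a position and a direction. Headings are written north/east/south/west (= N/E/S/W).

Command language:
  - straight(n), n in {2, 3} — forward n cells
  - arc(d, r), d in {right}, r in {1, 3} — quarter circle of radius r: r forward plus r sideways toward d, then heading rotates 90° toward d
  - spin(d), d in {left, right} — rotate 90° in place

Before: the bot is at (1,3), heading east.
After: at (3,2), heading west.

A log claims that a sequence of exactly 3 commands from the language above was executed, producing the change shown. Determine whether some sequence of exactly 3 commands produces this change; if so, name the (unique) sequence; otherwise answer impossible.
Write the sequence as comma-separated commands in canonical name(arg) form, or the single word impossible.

straight(3), spin(right), arc(right, 1)

key: running arc(right, 1) before straight(3) would end elsewhere — order is forced
from: at (1,3), heading east
t=1 straight(3) ⇒ at (4,3), heading east
t=2 spin(right) ⇒ at (4,3), heading south
t=3 arc(right, 1) ⇒ at (3,2), heading west
no rival 3-sequence matches.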